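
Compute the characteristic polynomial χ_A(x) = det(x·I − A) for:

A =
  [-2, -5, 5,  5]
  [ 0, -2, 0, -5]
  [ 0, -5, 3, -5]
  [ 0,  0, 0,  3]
x^4 - 2*x^3 - 11*x^2 + 12*x + 36

Expanding det(x·I − A) (e.g. by cofactor expansion or by noting that A is similar to its Jordan form J, which has the same characteristic polynomial as A) gives
  χ_A(x) = x^4 - 2*x^3 - 11*x^2 + 12*x + 36
which factors as (x - 3)^2*(x + 2)^2. The eigenvalues (with algebraic multiplicities) are λ = -2 with multiplicity 2, λ = 3 with multiplicity 2.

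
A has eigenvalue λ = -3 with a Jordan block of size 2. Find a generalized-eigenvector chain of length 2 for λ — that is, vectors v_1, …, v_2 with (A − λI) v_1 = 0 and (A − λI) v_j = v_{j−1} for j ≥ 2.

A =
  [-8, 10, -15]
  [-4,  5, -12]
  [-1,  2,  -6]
A Jordan chain for λ = -3 of length 2:
v_1 = (-5, -4, -1)ᵀ
v_2 = (1, 0, 0)ᵀ

Let N = A − (-3)·I. We want v_2 with N^2 v_2 = 0 but N^1 v_2 ≠ 0; then v_{j-1} := N · v_j for j = 2, …, 2.

Pick v_2 = (1, 0, 0)ᵀ.
Then v_1 = N · v_2 = (-5, -4, -1)ᵀ.

Sanity check: (A − (-3)·I) v_1 = (0, 0, 0)ᵀ = 0. ✓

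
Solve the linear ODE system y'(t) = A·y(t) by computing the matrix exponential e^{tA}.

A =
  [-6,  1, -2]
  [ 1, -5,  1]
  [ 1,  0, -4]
e^{tA} =
  [-t*exp(-5*t) + exp(-5*t), -t^2*exp(-5*t)/2 + t*exp(-5*t), t^2*exp(-5*t)/2 - 2*t*exp(-5*t)]
  [t*exp(-5*t), t^2*exp(-5*t)/2 + exp(-5*t), -t^2*exp(-5*t)/2 + t*exp(-5*t)]
  [t*exp(-5*t), t^2*exp(-5*t)/2, -t^2*exp(-5*t)/2 + t*exp(-5*t) + exp(-5*t)]

Strategy: write A = P · J · P⁻¹ where J is a Jordan canonical form, so e^{tA} = P · e^{tJ} · P⁻¹, and e^{tJ} can be computed block-by-block.

A has Jordan form
J =
  [-5,  1,  0]
  [ 0, -5,  1]
  [ 0,  0, -5]
(up to reordering of blocks).

Per-block formulas:
  For a 3×3 Jordan block J_3(-5): exp(t · J_3(-5)) = e^(-5t)·(I + t·N + (t^2/2)·N^2), where N is the 3×3 nilpotent shift.

After assembling e^{tJ} and conjugating by P, we get:

e^{tA} =
  [-t*exp(-5*t) + exp(-5*t), -t^2*exp(-5*t)/2 + t*exp(-5*t), t^2*exp(-5*t)/2 - 2*t*exp(-5*t)]
  [t*exp(-5*t), t^2*exp(-5*t)/2 + exp(-5*t), -t^2*exp(-5*t)/2 + t*exp(-5*t)]
  [t*exp(-5*t), t^2*exp(-5*t)/2, -t^2*exp(-5*t)/2 + t*exp(-5*t) + exp(-5*t)]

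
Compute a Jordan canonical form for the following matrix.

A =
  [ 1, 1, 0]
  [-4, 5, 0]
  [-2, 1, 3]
J_2(3) ⊕ J_1(3)

The characteristic polynomial is
  det(x·I − A) = x^3 - 9*x^2 + 27*x - 27 = (x - 3)^3

Eigenvalues and multiplicities (the geometric multiplicity of λ is n − rank(A − λI), which equals the number of Jordan blocks for λ):
  λ = 3: algebraic multiplicity = 3, geometric multiplicity = 2

Determining the block sizes for each eigenvalue:
  λ = 3: 2 blocks summing to 3 forces exactly one block of size 2 and the rest size 1 → block sizes [2, 1]

Assembling the blocks gives a Jordan form
J =
  [3, 1, 0]
  [0, 3, 0]
  [0, 0, 3]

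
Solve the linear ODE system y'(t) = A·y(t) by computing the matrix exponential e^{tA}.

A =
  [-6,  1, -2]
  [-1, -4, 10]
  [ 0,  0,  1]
e^{tA} =
  [-t*exp(-5*t) + exp(-5*t), t*exp(-5*t), -2*t*exp(-5*t)]
  [-t*exp(-5*t), t*exp(-5*t) + exp(-5*t), -2*t*exp(-5*t) + 2*exp(t) - 2*exp(-5*t)]
  [0, 0, exp(t)]

Strategy: write A = P · J · P⁻¹ where J is a Jordan canonical form, so e^{tA} = P · e^{tJ} · P⁻¹, and e^{tJ} can be computed block-by-block.

A has Jordan form
J =
  [-5,  1, 0]
  [ 0, -5, 0]
  [ 0,  0, 1]
(up to reordering of blocks).

Per-block formulas:
  For a 1×1 block at λ = 1: exp(t · [1]) = [e^(1t)].
  For a 2×2 Jordan block J_2(-5): exp(t · J_2(-5)) = e^(-5t)·(I + t·N), where N is the 2×2 nilpotent shift.

After assembling e^{tJ} and conjugating by P, we get:

e^{tA} =
  [-t*exp(-5*t) + exp(-5*t), t*exp(-5*t), -2*t*exp(-5*t)]
  [-t*exp(-5*t), t*exp(-5*t) + exp(-5*t), -2*t*exp(-5*t) + 2*exp(t) - 2*exp(-5*t)]
  [0, 0, exp(t)]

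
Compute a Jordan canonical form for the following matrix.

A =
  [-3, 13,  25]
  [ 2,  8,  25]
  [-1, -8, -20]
J_3(-5)

The characteristic polynomial is
  det(x·I − A) = x^3 + 15*x^2 + 75*x + 125 = (x + 5)^3

Eigenvalues and multiplicities (the geometric multiplicity of λ is n − rank(A − λI), which equals the number of Jordan blocks for λ):
  λ = -5: algebraic multiplicity = 3, geometric multiplicity = 1

Determining the block sizes for each eigenvalue:
  λ = -5: one block (gm = 1), so the single block has size am = 3 → block sizes [3]

Assembling the blocks gives a Jordan form
J =
  [-5,  1,  0]
  [ 0, -5,  1]
  [ 0,  0, -5]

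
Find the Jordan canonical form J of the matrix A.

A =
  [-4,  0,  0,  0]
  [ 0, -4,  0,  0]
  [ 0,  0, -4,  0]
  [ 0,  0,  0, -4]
J_1(-4) ⊕ J_1(-4) ⊕ J_1(-4) ⊕ J_1(-4)

The characteristic polynomial is
  det(x·I − A) = x^4 + 16*x^3 + 96*x^2 + 256*x + 256 = (x + 4)^4

Eigenvalues and multiplicities (the geometric multiplicity of λ is n − rank(A − λI), which equals the number of Jordan blocks for λ):
  λ = -4: algebraic multiplicity = 4, geometric multiplicity = 4

Determining the block sizes for each eigenvalue:
  λ = -4: gm = am = 4, so every block has size 1 → block sizes [1, 1, 1, 1]

Assembling the blocks gives a Jordan form
J =
  [-4,  0,  0,  0]
  [ 0, -4,  0,  0]
  [ 0,  0, -4,  0]
  [ 0,  0,  0, -4]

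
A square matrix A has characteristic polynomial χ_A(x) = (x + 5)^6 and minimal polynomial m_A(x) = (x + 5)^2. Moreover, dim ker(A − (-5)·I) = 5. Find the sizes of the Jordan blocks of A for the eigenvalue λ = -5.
Block sizes for λ = -5: [2, 1, 1, 1, 1]

Step 1 — from the characteristic polynomial, algebraic multiplicity of λ = -5 is 6. From dim ker(A − (-5)·I) = 5, there are exactly 5 Jordan blocks for λ = -5.
Step 2 — from the minimal polynomial, the factor (x + 5)^2 tells us the largest block for λ = -5 has size 2.
Step 3 — with total size 6, 5 blocks, and largest block 2, the block sizes (in nonincreasing order) are [2, 1, 1, 1, 1].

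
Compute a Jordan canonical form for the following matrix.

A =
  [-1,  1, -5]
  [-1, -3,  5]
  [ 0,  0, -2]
J_2(-2) ⊕ J_1(-2)

The characteristic polynomial is
  det(x·I − A) = x^3 + 6*x^2 + 12*x + 8 = (x + 2)^3

Eigenvalues and multiplicities (the geometric multiplicity of λ is n − rank(A − λI), which equals the number of Jordan blocks for λ):
  λ = -2: algebraic multiplicity = 3, geometric multiplicity = 2

Determining the block sizes for each eigenvalue:
  λ = -2: 2 blocks summing to 3 forces exactly one block of size 2 and the rest size 1 → block sizes [2, 1]

Assembling the blocks gives a Jordan form
J =
  [-2,  1,  0]
  [ 0, -2,  0]
  [ 0,  0, -2]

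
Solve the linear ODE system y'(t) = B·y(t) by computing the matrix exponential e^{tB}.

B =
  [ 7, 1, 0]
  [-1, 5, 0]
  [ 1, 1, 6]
e^{tB} =
  [t*exp(6*t) + exp(6*t), t*exp(6*t), 0]
  [-t*exp(6*t), -t*exp(6*t) + exp(6*t), 0]
  [t*exp(6*t), t*exp(6*t), exp(6*t)]

Strategy: write B = P · J · P⁻¹ where J is a Jordan canonical form, so e^{tB} = P · e^{tJ} · P⁻¹, and e^{tJ} can be computed block-by-block.

B has Jordan form
J =
  [6, 1, 0]
  [0, 6, 0]
  [0, 0, 6]
(up to reordering of blocks).

Per-block formulas:
  For a 2×2 Jordan block J_2(6): exp(t · J_2(6)) = e^(6t)·(I + t·N), where N is the 2×2 nilpotent shift.
  For a 1×1 block at λ = 6: exp(t · [6]) = [e^(6t)].

After assembling e^{tJ} and conjugating by P, we get:

e^{tB} =
  [t*exp(6*t) + exp(6*t), t*exp(6*t), 0]
  [-t*exp(6*t), -t*exp(6*t) + exp(6*t), 0]
  [t*exp(6*t), t*exp(6*t), exp(6*t)]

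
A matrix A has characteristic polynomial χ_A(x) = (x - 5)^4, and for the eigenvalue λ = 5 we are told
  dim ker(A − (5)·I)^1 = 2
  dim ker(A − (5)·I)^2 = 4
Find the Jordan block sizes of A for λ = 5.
Block sizes for λ = 5: [2, 2]

From the dimensions of kernels of powers, the number of Jordan blocks of size at least j is d_j − d_{j−1} where d_j = dim ker(N^j) (with d_0 = 0). Computing the differences gives [2, 2].
The number of blocks of size exactly k is (#blocks of size ≥ k) − (#blocks of size ≥ k + 1), so the partition is: 2 block(s) of size 2.
In nonincreasing order the block sizes are [2, 2].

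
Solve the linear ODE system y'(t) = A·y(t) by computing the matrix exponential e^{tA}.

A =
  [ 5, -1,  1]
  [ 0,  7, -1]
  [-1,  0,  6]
e^{tA} =
  [-t*exp(6*t) + exp(6*t), -t*exp(6*t), t*exp(6*t)]
  [t^2*exp(6*t)/2, t^2*exp(6*t)/2 + t*exp(6*t) + exp(6*t), -t^2*exp(6*t)/2 - t*exp(6*t)]
  [t^2*exp(6*t)/2 - t*exp(6*t), t^2*exp(6*t)/2, -t^2*exp(6*t)/2 + exp(6*t)]

Strategy: write A = P · J · P⁻¹ where J is a Jordan canonical form, so e^{tA} = P · e^{tJ} · P⁻¹, and e^{tJ} can be computed block-by-block.

A has Jordan form
J =
  [6, 1, 0]
  [0, 6, 1]
  [0, 0, 6]
(up to reordering of blocks).

Per-block formulas:
  For a 3×3 Jordan block J_3(6): exp(t · J_3(6)) = e^(6t)·(I + t·N + (t^2/2)·N^2), where N is the 3×3 nilpotent shift.

After assembling e^{tJ} and conjugating by P, we get:

e^{tA} =
  [-t*exp(6*t) + exp(6*t), -t*exp(6*t), t*exp(6*t)]
  [t^2*exp(6*t)/2, t^2*exp(6*t)/2 + t*exp(6*t) + exp(6*t), -t^2*exp(6*t)/2 - t*exp(6*t)]
  [t^2*exp(6*t)/2 - t*exp(6*t), t^2*exp(6*t)/2, -t^2*exp(6*t)/2 + exp(6*t)]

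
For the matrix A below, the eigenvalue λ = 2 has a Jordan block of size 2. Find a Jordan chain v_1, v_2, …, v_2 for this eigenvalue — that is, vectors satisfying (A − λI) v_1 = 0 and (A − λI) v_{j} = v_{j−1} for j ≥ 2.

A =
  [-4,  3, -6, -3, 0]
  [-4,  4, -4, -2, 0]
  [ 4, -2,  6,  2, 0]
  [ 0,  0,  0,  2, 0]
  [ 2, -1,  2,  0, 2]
A Jordan chain for λ = 2 of length 2:
v_1 = (-6, -4, 4, 0, 2)ᵀ
v_2 = (1, 0, 0, 0, 0)ᵀ

Let N = A − (2)·I. We want v_2 with N^2 v_2 = 0 but N^1 v_2 ≠ 0; then v_{j-1} := N · v_j for j = 2, …, 2.

Pick v_2 = (1, 0, 0, 0, 0)ᵀ.
Then v_1 = N · v_2 = (-6, -4, 4, 0, 2)ᵀ.

Sanity check: (A − (2)·I) v_1 = (0, 0, 0, 0, 0)ᵀ = 0. ✓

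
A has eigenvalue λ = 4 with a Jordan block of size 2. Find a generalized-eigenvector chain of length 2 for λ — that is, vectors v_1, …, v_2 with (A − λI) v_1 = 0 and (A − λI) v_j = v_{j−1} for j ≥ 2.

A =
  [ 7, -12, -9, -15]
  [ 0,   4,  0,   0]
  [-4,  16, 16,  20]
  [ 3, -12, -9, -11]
A Jordan chain for λ = 4 of length 2:
v_1 = (3, 0, -4, 3)ᵀ
v_2 = (1, 0, 0, 0)ᵀ

Let N = A − (4)·I. We want v_2 with N^2 v_2 = 0 but N^1 v_2 ≠ 0; then v_{j-1} := N · v_j for j = 2, …, 2.

Pick v_2 = (1, 0, 0, 0)ᵀ.
Then v_1 = N · v_2 = (3, 0, -4, 3)ᵀ.

Sanity check: (A − (4)·I) v_1 = (0, 0, 0, 0)ᵀ = 0. ✓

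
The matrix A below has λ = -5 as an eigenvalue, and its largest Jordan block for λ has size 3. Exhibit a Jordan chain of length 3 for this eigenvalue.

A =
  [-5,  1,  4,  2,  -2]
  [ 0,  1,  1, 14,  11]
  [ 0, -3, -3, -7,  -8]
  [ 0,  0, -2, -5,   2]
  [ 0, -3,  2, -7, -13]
A Jordan chain for λ = -5 of length 3:
v_1 = (1, 2, -1, 0, -1)ᵀ
v_2 = (4, 1, 2, -2, 2)ᵀ
v_3 = (0, 0, 1, 0, 0)ᵀ

Let N = A − (-5)·I. We want v_3 with N^3 v_3 = 0 but N^2 v_3 ≠ 0; then v_{j-1} := N · v_j for j = 3, …, 2.

Pick v_3 = (0, 0, 1, 0, 0)ᵀ.
Then v_2 = N · v_3 = (4, 1, 2, -2, 2)ᵀ.
Then v_1 = N · v_2 = (1, 2, -1, 0, -1)ᵀ.

Sanity check: (A − (-5)·I) v_1 = (0, 0, 0, 0, 0)ᵀ = 0. ✓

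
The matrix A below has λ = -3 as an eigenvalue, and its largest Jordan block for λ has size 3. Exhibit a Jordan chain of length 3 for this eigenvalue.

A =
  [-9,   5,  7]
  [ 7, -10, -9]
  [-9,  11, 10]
A Jordan chain for λ = -3 of length 3:
v_1 = (8, -10, 14)ᵀ
v_2 = (-6, 7, -9)ᵀ
v_3 = (1, 0, 0)ᵀ

Let N = A − (-3)·I. We want v_3 with N^3 v_3 = 0 but N^2 v_3 ≠ 0; then v_{j-1} := N · v_j for j = 3, …, 2.

Pick v_3 = (1, 0, 0)ᵀ.
Then v_2 = N · v_3 = (-6, 7, -9)ᵀ.
Then v_1 = N · v_2 = (8, -10, 14)ᵀ.

Sanity check: (A − (-3)·I) v_1 = (0, 0, 0)ᵀ = 0. ✓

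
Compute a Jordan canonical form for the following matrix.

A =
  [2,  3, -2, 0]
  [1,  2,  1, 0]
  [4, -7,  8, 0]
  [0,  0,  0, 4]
J_3(4) ⊕ J_1(4)

The characteristic polynomial is
  det(x·I − A) = x^4 - 16*x^3 + 96*x^2 - 256*x + 256 = (x - 4)^4

Eigenvalues and multiplicities (the geometric multiplicity of λ is n − rank(A − λI), which equals the number of Jordan blocks for λ):
  λ = 4: algebraic multiplicity = 4, geometric multiplicity = 2

Determining the block sizes for each eigenvalue:
  λ = 4: with am = 4 and gm = 2, the partition is not yet determined (e.g. several partitions of 4 into 2 parts exist). Let N = A − (4)·I. Computing rank(N^1) = 2, rank(N^2) = 1, rank(N^3) = 0; the number of blocks of size ≥ j is rank(N^{j−1}) − rank(N^j), giving [2, 1, 1]. So we have 1 block(s) of size 3, 1 block(s) of size 1 → block sizes [3, 1]

Assembling the blocks gives a Jordan form
J =
  [4, 1, 0, 0]
  [0, 4, 1, 0]
  [0, 0, 4, 0]
  [0, 0, 0, 4]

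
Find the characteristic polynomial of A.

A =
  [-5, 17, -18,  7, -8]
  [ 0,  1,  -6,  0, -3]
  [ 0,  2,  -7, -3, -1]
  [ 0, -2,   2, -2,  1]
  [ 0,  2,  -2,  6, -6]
x^5 + 19*x^4 + 139*x^3 + 485*x^2 + 800*x + 500

Expanding det(x·I − A) (e.g. by cofactor expansion or by noting that A is similar to its Jordan form J, which has the same characteristic polynomial as A) gives
  χ_A(x) = x^5 + 19*x^4 + 139*x^3 + 485*x^2 + 800*x + 500
which factors as (x + 2)^2*(x + 5)^3. The eigenvalues (with algebraic multiplicities) are λ = -5 with multiplicity 3, λ = -2 with multiplicity 2.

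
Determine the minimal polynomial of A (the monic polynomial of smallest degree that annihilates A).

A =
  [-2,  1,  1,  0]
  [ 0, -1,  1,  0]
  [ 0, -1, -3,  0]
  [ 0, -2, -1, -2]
x^3 + 6*x^2 + 12*x + 8

The characteristic polynomial is χ_A(x) = (x + 2)^4, so the eigenvalues are known. The minimal polynomial is
  m_A(x) = Π_λ (x − λ)^{k_λ}
where k_λ is the size of the *largest* Jordan block for λ (equivalently, the smallest k with (A − λI)^k v = 0 for every generalised eigenvector v of λ).

  λ = -2: largest Jordan block has size 3, contributing (x + 2)^3

So m_A(x) = (x + 2)^3 = x^3 + 6*x^2 + 12*x + 8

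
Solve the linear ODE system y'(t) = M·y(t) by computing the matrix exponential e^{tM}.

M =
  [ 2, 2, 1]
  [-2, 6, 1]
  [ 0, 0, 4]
e^{tM} =
  [-2*t*exp(4*t) + exp(4*t), 2*t*exp(4*t), t*exp(4*t)]
  [-2*t*exp(4*t), 2*t*exp(4*t) + exp(4*t), t*exp(4*t)]
  [0, 0, exp(4*t)]

Strategy: write M = P · J · P⁻¹ where J is a Jordan canonical form, so e^{tM} = P · e^{tJ} · P⁻¹, and e^{tJ} can be computed block-by-block.

M has Jordan form
J =
  [4, 1, 0]
  [0, 4, 0]
  [0, 0, 4]
(up to reordering of blocks).

Per-block formulas:
  For a 2×2 Jordan block J_2(4): exp(t · J_2(4)) = e^(4t)·(I + t·N), where N is the 2×2 nilpotent shift.
  For a 1×1 block at λ = 4: exp(t · [4]) = [e^(4t)].

After assembling e^{tJ} and conjugating by P, we get:

e^{tM} =
  [-2*t*exp(4*t) + exp(4*t), 2*t*exp(4*t), t*exp(4*t)]
  [-2*t*exp(4*t), 2*t*exp(4*t) + exp(4*t), t*exp(4*t)]
  [0, 0, exp(4*t)]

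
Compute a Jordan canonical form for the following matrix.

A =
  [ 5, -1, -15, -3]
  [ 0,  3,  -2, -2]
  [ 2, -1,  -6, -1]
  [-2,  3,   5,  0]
J_1(-1) ⊕ J_2(1) ⊕ J_1(1)

The characteristic polynomial is
  det(x·I − A) = x^4 - 2*x^3 + 2*x - 1 = (x - 1)^3*(x + 1)

Eigenvalues and multiplicities (the geometric multiplicity of λ is n − rank(A − λI), which equals the number of Jordan blocks for λ):
  λ = -1: algebraic multiplicity = 1, geometric multiplicity = 1
  λ = 1: algebraic multiplicity = 3, geometric multiplicity = 2

Determining the block sizes for each eigenvalue:
  λ = -1: one block (gm = 1), so the single block has size am = 1 → block sizes [1]
  λ = 1: 2 blocks summing to 3 forces exactly one block of size 2 and the rest size 1 → block sizes [2, 1]

Assembling the blocks gives a Jordan form
J =
  [-1, 0, 0, 0]
  [ 0, 1, 1, 0]
  [ 0, 0, 1, 0]
  [ 0, 0, 0, 1]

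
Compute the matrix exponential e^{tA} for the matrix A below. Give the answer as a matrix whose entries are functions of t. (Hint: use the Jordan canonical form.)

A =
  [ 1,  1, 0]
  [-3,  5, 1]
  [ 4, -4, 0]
e^{tA} =
  [-t^2*exp(2*t) - t*exp(2*t) + exp(2*t), t^2*exp(2*t) + t*exp(2*t), t^2*exp(2*t)/2]
  [-t^2*exp(2*t) - 3*t*exp(2*t), t^2*exp(2*t) + 3*t*exp(2*t) + exp(2*t), t^2*exp(2*t)/2 + t*exp(2*t)]
  [4*t*exp(2*t), -4*t*exp(2*t), -2*t*exp(2*t) + exp(2*t)]

Strategy: write A = P · J · P⁻¹ where J is a Jordan canonical form, so e^{tA} = P · e^{tJ} · P⁻¹, and e^{tJ} can be computed block-by-block.

A has Jordan form
J =
  [2, 1, 0]
  [0, 2, 1]
  [0, 0, 2]
(up to reordering of blocks).

Per-block formulas:
  For a 3×3 Jordan block J_3(2): exp(t · J_3(2)) = e^(2t)·(I + t·N + (t^2/2)·N^2), where N is the 3×3 nilpotent shift.

After assembling e^{tJ} and conjugating by P, we get:

e^{tA} =
  [-t^2*exp(2*t) - t*exp(2*t) + exp(2*t), t^2*exp(2*t) + t*exp(2*t), t^2*exp(2*t)/2]
  [-t^2*exp(2*t) - 3*t*exp(2*t), t^2*exp(2*t) + 3*t*exp(2*t) + exp(2*t), t^2*exp(2*t)/2 + t*exp(2*t)]
  [4*t*exp(2*t), -4*t*exp(2*t), -2*t*exp(2*t) + exp(2*t)]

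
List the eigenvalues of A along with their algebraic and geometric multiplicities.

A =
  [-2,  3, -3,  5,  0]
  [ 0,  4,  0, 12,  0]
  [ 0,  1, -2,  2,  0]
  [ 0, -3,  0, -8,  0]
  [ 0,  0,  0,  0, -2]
λ = -2: alg = 5, geom = 3

Step 1 — factor the characteristic polynomial to read off the algebraic multiplicities:
  χ_A(x) = (x + 2)^5

Step 2 — compute geometric multiplicities via the rank-nullity identity g(λ) = n − rank(A − λI):
  rank(A − (-2)·I) = 2, so dim ker(A − (-2)·I) = n − 2 = 3

Summary:
  λ = -2: algebraic multiplicity = 5, geometric multiplicity = 3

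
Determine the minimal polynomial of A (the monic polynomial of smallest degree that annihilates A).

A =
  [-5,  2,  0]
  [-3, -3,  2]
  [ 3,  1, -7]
x^3 + 15*x^2 + 75*x + 125

The characteristic polynomial is χ_A(x) = (x + 5)^3, so the eigenvalues are known. The minimal polynomial is
  m_A(x) = Π_λ (x − λ)^{k_λ}
where k_λ is the size of the *largest* Jordan block for λ (equivalently, the smallest k with (A − λI)^k v = 0 for every generalised eigenvector v of λ).

  λ = -5: largest Jordan block has size 3, contributing (x + 5)^3

So m_A(x) = (x + 5)^3 = x^3 + 15*x^2 + 75*x + 125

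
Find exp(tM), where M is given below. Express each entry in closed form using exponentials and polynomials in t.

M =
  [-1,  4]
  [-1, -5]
e^{tM} =
  [2*t*exp(-3*t) + exp(-3*t), 4*t*exp(-3*t)]
  [-t*exp(-3*t), -2*t*exp(-3*t) + exp(-3*t)]

Strategy: write M = P · J · P⁻¹ where J is a Jordan canonical form, so e^{tM} = P · e^{tJ} · P⁻¹, and e^{tJ} can be computed block-by-block.

M has Jordan form
J =
  [-3,  1]
  [ 0, -3]
(up to reordering of blocks).

Per-block formulas:
  For a 2×2 Jordan block J_2(-3): exp(t · J_2(-3)) = e^(-3t)·(I + t·N), where N is the 2×2 nilpotent shift.

After assembling e^{tJ} and conjugating by P, we get:

e^{tM} =
  [2*t*exp(-3*t) + exp(-3*t), 4*t*exp(-3*t)]
  [-t*exp(-3*t), -2*t*exp(-3*t) + exp(-3*t)]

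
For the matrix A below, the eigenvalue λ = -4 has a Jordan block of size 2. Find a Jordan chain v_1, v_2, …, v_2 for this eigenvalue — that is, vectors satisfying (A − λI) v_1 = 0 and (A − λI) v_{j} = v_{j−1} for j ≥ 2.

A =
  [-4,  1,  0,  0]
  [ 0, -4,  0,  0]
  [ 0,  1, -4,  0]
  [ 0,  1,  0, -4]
A Jordan chain for λ = -4 of length 2:
v_1 = (1, 0, 1, 1)ᵀ
v_2 = (0, 1, 0, 0)ᵀ

Let N = A − (-4)·I. We want v_2 with N^2 v_2 = 0 but N^1 v_2 ≠ 0; then v_{j-1} := N · v_j for j = 2, …, 2.

Pick v_2 = (0, 1, 0, 0)ᵀ.
Then v_1 = N · v_2 = (1, 0, 1, 1)ᵀ.

Sanity check: (A − (-4)·I) v_1 = (0, 0, 0, 0)ᵀ = 0. ✓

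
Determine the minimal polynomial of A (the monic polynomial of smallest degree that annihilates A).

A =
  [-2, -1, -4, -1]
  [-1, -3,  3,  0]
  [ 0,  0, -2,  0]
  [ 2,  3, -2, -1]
x^3 + 6*x^2 + 12*x + 8

The characteristic polynomial is χ_A(x) = (x + 2)^4, so the eigenvalues are known. The minimal polynomial is
  m_A(x) = Π_λ (x − λ)^{k_λ}
where k_λ is the size of the *largest* Jordan block for λ (equivalently, the smallest k with (A − λI)^k v = 0 for every generalised eigenvector v of λ).

  λ = -2: largest Jordan block has size 3, contributing (x + 2)^3

So m_A(x) = (x + 2)^3 = x^3 + 6*x^2 + 12*x + 8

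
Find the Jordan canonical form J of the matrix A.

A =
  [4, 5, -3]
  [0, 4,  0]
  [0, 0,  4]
J_2(4) ⊕ J_1(4)

The characteristic polynomial is
  det(x·I − A) = x^3 - 12*x^2 + 48*x - 64 = (x - 4)^3

Eigenvalues and multiplicities (the geometric multiplicity of λ is n − rank(A − λI), which equals the number of Jordan blocks for λ):
  λ = 4: algebraic multiplicity = 3, geometric multiplicity = 2

Determining the block sizes for each eigenvalue:
  λ = 4: 2 blocks summing to 3 forces exactly one block of size 2 and the rest size 1 → block sizes [2, 1]

Assembling the blocks gives a Jordan form
J =
  [4, 1, 0]
  [0, 4, 0]
  [0, 0, 4]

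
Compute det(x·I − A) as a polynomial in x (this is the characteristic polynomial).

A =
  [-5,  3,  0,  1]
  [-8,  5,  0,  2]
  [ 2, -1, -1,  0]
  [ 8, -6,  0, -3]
x^4 + 4*x^3 + 6*x^2 + 4*x + 1

Expanding det(x·I − A) (e.g. by cofactor expansion or by noting that A is similar to its Jordan form J, which has the same characteristic polynomial as A) gives
  χ_A(x) = x^4 + 4*x^3 + 6*x^2 + 4*x + 1
which factors as (x + 1)^4. The eigenvalues (with algebraic multiplicities) are λ = -1 with multiplicity 4.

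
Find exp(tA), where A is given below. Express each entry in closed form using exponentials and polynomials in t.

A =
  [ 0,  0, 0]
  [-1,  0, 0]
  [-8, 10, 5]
e^{tA} =
  [1, 0, 0]
  [-t, 1, 0]
  [2*t - 2*exp(5*t) + 2, 2*exp(5*t) - 2, exp(5*t)]

Strategy: write A = P · J · P⁻¹ where J is a Jordan canonical form, so e^{tA} = P · e^{tJ} · P⁻¹, and e^{tJ} can be computed block-by-block.

A has Jordan form
J =
  [0, 1, 0]
  [0, 0, 0]
  [0, 0, 5]
(up to reordering of blocks).

Per-block formulas:
  For a 1×1 block at λ = 5: exp(t · [5]) = [e^(5t)].
  For a 2×2 Jordan block J_2(0): exp(t · J_2(0)) = e^(0t)·(I + t·N), where N is the 2×2 nilpotent shift.

After assembling e^{tJ} and conjugating by P, we get:

e^{tA} =
  [1, 0, 0]
  [-t, 1, 0]
  [2*t - 2*exp(5*t) + 2, 2*exp(5*t) - 2, exp(5*t)]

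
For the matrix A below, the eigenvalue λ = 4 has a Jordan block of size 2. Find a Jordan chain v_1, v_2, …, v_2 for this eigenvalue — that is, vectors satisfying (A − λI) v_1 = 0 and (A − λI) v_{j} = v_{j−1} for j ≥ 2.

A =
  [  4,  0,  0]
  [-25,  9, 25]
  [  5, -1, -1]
A Jordan chain for λ = 4 of length 2:
v_1 = (0, -25, 5)ᵀ
v_2 = (1, 0, 0)ᵀ

Let N = A − (4)·I. We want v_2 with N^2 v_2 = 0 but N^1 v_2 ≠ 0; then v_{j-1} := N · v_j for j = 2, …, 2.

Pick v_2 = (1, 0, 0)ᵀ.
Then v_1 = N · v_2 = (0, -25, 5)ᵀ.

Sanity check: (A − (4)·I) v_1 = (0, 0, 0)ᵀ = 0. ✓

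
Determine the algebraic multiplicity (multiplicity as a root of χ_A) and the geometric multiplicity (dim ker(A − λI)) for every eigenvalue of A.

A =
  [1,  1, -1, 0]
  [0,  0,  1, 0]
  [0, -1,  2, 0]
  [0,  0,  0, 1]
λ = 1: alg = 4, geom = 3

Step 1 — factor the characteristic polynomial to read off the algebraic multiplicities:
  χ_A(x) = (x - 1)^4

Step 2 — compute geometric multiplicities via the rank-nullity identity g(λ) = n − rank(A − λI):
  rank(A − (1)·I) = 1, so dim ker(A − (1)·I) = n − 1 = 3

Summary:
  λ = 1: algebraic multiplicity = 4, geometric multiplicity = 3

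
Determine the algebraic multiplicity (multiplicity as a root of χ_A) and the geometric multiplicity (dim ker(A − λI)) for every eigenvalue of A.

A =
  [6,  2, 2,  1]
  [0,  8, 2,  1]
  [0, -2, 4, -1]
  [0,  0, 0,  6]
λ = 6: alg = 4, geom = 3

Step 1 — factor the characteristic polynomial to read off the algebraic multiplicities:
  χ_A(x) = (x - 6)^4

Step 2 — compute geometric multiplicities via the rank-nullity identity g(λ) = n − rank(A − λI):
  rank(A − (6)·I) = 1, so dim ker(A − (6)·I) = n − 1 = 3

Summary:
  λ = 6: algebraic multiplicity = 4, geometric multiplicity = 3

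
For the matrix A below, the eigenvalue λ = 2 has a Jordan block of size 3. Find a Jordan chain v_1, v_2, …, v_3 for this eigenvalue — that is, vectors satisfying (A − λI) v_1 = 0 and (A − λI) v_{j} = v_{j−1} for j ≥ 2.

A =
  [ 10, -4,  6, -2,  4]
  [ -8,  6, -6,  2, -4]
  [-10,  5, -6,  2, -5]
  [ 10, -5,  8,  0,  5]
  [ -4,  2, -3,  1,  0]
A Jordan chain for λ = 2 of length 3:
v_1 = (-4, 4, 5, -5, 2)ᵀ
v_2 = (6, -6, -8, 8, -3)ᵀ
v_3 = (0, 0, 1, 0, 0)ᵀ

Let N = A − (2)·I. We want v_3 with N^3 v_3 = 0 but N^2 v_3 ≠ 0; then v_{j-1} := N · v_j for j = 3, …, 2.

Pick v_3 = (0, 0, 1, 0, 0)ᵀ.
Then v_2 = N · v_3 = (6, -6, -8, 8, -3)ᵀ.
Then v_1 = N · v_2 = (-4, 4, 5, -5, 2)ᵀ.

Sanity check: (A − (2)·I) v_1 = (0, 0, 0, 0, 0)ᵀ = 0. ✓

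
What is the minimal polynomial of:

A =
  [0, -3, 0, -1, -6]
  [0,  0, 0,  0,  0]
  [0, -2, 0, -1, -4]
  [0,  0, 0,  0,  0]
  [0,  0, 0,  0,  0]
x^2

The characteristic polynomial is χ_A(x) = x^5, so the eigenvalues are known. The minimal polynomial is
  m_A(x) = Π_λ (x − λ)^{k_λ}
where k_λ is the size of the *largest* Jordan block for λ (equivalently, the smallest k with (A − λI)^k v = 0 for every generalised eigenvector v of λ).

  λ = 0: largest Jordan block has size 2, contributing (x − 0)^2

So m_A(x) = x^2 = x^2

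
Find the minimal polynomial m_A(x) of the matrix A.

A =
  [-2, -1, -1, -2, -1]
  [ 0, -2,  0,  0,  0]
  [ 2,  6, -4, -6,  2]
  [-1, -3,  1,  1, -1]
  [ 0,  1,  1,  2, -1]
x^2 + 3*x + 2

The characteristic polynomial is χ_A(x) = (x + 1)^2*(x + 2)^3, so the eigenvalues are known. The minimal polynomial is
  m_A(x) = Π_λ (x − λ)^{k_λ}
where k_λ is the size of the *largest* Jordan block for λ (equivalently, the smallest k with (A − λI)^k v = 0 for every generalised eigenvector v of λ).

  λ = -2: largest Jordan block has size 1, contributing (x + 2)
  λ = -1: largest Jordan block has size 1, contributing (x + 1)

So m_A(x) = (x + 1)*(x + 2) = x^2 + 3*x + 2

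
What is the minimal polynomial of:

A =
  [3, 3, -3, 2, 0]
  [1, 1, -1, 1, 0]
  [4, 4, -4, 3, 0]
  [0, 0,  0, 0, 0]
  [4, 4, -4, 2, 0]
x^2

The characteristic polynomial is χ_A(x) = x^5, so the eigenvalues are known. The minimal polynomial is
  m_A(x) = Π_λ (x − λ)^{k_λ}
where k_λ is the size of the *largest* Jordan block for λ (equivalently, the smallest k with (A − λI)^k v = 0 for every generalised eigenvector v of λ).

  λ = 0: largest Jordan block has size 2, contributing (x − 0)^2

So m_A(x) = x^2 = x^2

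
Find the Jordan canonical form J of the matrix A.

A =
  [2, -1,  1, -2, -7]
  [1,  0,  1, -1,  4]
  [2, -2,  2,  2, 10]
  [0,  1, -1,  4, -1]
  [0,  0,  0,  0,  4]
J_3(2) ⊕ J_1(2) ⊕ J_1(4)

The characteristic polynomial is
  det(x·I − A) = x^5 - 12*x^4 + 56*x^3 - 128*x^2 + 144*x - 64 = (x - 4)*(x - 2)^4

Eigenvalues and multiplicities (the geometric multiplicity of λ is n − rank(A − λI), which equals the number of Jordan blocks for λ):
  λ = 2: algebraic multiplicity = 4, geometric multiplicity = 2
  λ = 4: algebraic multiplicity = 1, geometric multiplicity = 1

Determining the block sizes for each eigenvalue:
  λ = 2: with am = 4 and gm = 2, the partition is not yet determined (e.g. several partitions of 4 into 2 parts exist). Let N = A − (2)·I. Computing rank(N^1) = 3, rank(N^2) = 2, rank(N^3) = 1; the number of blocks of size ≥ j is rank(N^{j−1}) − rank(N^j), giving [2, 1, 1]. So we have 1 block(s) of size 3, 1 block(s) of size 1 → block sizes [3, 1]
  λ = 4: one block (gm = 1), so the single block has size am = 1 → block sizes [1]

Assembling the blocks gives a Jordan form
J =
  [2, 1, 0, 0, 0]
  [0, 2, 1, 0, 0]
  [0, 0, 2, 0, 0]
  [0, 0, 0, 2, 0]
  [0, 0, 0, 0, 4]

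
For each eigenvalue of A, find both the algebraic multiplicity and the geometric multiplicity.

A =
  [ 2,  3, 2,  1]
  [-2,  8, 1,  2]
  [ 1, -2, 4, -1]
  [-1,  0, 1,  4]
λ = 3: alg = 1, geom = 1; λ = 5: alg = 3, geom = 1

Step 1 — factor the characteristic polynomial to read off the algebraic multiplicities:
  χ_A(x) = (x - 5)^3*(x - 3)

Step 2 — compute geometric multiplicities via the rank-nullity identity g(λ) = n − rank(A − λI):
  rank(A − (3)·I) = 3, so dim ker(A − (3)·I) = n − 3 = 1
  rank(A − (5)·I) = 3, so dim ker(A − (5)·I) = n − 3 = 1

Summary:
  λ = 3: algebraic multiplicity = 1, geometric multiplicity = 1
  λ = 5: algebraic multiplicity = 3, geometric multiplicity = 1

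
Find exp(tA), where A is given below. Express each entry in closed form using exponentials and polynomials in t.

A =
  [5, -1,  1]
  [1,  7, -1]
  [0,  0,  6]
e^{tA} =
  [-t*exp(6*t) + exp(6*t), -t*exp(6*t), t*exp(6*t)]
  [t*exp(6*t), t*exp(6*t) + exp(6*t), -t*exp(6*t)]
  [0, 0, exp(6*t)]

Strategy: write A = P · J · P⁻¹ where J is a Jordan canonical form, so e^{tA} = P · e^{tJ} · P⁻¹, and e^{tJ} can be computed block-by-block.

A has Jordan form
J =
  [6, 1, 0]
  [0, 6, 0]
  [0, 0, 6]
(up to reordering of blocks).

Per-block formulas:
  For a 2×2 Jordan block J_2(6): exp(t · J_2(6)) = e^(6t)·(I + t·N), where N is the 2×2 nilpotent shift.
  For a 1×1 block at λ = 6: exp(t · [6]) = [e^(6t)].

After assembling e^{tJ} and conjugating by P, we get:

e^{tA} =
  [-t*exp(6*t) + exp(6*t), -t*exp(6*t), t*exp(6*t)]
  [t*exp(6*t), t*exp(6*t) + exp(6*t), -t*exp(6*t)]
  [0, 0, exp(6*t)]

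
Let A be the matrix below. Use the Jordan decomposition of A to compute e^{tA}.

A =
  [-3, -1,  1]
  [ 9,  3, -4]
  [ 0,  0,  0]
e^{tA} =
  [1 - 3*t, -t, t^2/2 + t]
  [9*t, 3*t + 1, -3*t^2/2 - 4*t]
  [0, 0, 1]

Strategy: write A = P · J · P⁻¹ where J is a Jordan canonical form, so e^{tA} = P · e^{tJ} · P⁻¹, and e^{tJ} can be computed block-by-block.

A has Jordan form
J =
  [0, 1, 0]
  [0, 0, 1]
  [0, 0, 0]
(up to reordering of blocks).

Per-block formulas:
  For a 3×3 Jordan block J_3(0): exp(t · J_3(0)) = e^(0t)·(I + t·N + (t^2/2)·N^2), where N is the 3×3 nilpotent shift.

After assembling e^{tJ} and conjugating by P, we get:

e^{tA} =
  [1 - 3*t, -t, t^2/2 + t]
  [9*t, 3*t + 1, -3*t^2/2 - 4*t]
  [0, 0, 1]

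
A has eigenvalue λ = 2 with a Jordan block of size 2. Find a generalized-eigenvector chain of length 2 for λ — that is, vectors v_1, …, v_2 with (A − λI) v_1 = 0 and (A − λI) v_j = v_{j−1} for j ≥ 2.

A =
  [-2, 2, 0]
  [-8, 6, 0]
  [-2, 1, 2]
A Jordan chain for λ = 2 of length 2:
v_1 = (-4, -8, -2)ᵀ
v_2 = (1, 0, 0)ᵀ

Let N = A − (2)·I. We want v_2 with N^2 v_2 = 0 but N^1 v_2 ≠ 0; then v_{j-1} := N · v_j for j = 2, …, 2.

Pick v_2 = (1, 0, 0)ᵀ.
Then v_1 = N · v_2 = (-4, -8, -2)ᵀ.

Sanity check: (A − (2)·I) v_1 = (0, 0, 0)ᵀ = 0. ✓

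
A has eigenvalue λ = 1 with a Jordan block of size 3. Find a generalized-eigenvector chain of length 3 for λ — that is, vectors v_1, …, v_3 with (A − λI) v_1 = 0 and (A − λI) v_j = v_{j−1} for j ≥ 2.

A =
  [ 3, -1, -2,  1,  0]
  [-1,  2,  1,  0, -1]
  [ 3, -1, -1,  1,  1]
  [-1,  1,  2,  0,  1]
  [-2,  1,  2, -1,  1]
A Jordan chain for λ = 1 of length 3:
v_1 = (-2, 2, -2, 2, 2)ᵀ
v_2 = (2, -1, 3, -1, -2)ᵀ
v_3 = (1, 0, 0, 0, 0)ᵀ

Let N = A − (1)·I. We want v_3 with N^3 v_3 = 0 but N^2 v_3 ≠ 0; then v_{j-1} := N · v_j for j = 3, …, 2.

Pick v_3 = (1, 0, 0, 0, 0)ᵀ.
Then v_2 = N · v_3 = (2, -1, 3, -1, -2)ᵀ.
Then v_1 = N · v_2 = (-2, 2, -2, 2, 2)ᵀ.

Sanity check: (A − (1)·I) v_1 = (0, 0, 0, 0, 0)ᵀ = 0. ✓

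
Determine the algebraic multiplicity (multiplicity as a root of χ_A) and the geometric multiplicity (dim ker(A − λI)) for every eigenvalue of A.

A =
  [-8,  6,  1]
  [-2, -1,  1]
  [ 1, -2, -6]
λ = -5: alg = 3, geom = 1

Step 1 — factor the characteristic polynomial to read off the algebraic multiplicities:
  χ_A(x) = (x + 5)^3

Step 2 — compute geometric multiplicities via the rank-nullity identity g(λ) = n − rank(A − λI):
  rank(A − (-5)·I) = 2, so dim ker(A − (-5)·I) = n − 2 = 1

Summary:
  λ = -5: algebraic multiplicity = 3, geometric multiplicity = 1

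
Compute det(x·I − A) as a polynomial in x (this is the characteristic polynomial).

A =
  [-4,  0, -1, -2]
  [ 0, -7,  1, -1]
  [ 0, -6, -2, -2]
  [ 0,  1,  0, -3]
x^4 + 16*x^3 + 96*x^2 + 256*x + 256

Expanding det(x·I − A) (e.g. by cofactor expansion or by noting that A is similar to its Jordan form J, which has the same characteristic polynomial as A) gives
  χ_A(x) = x^4 + 16*x^3 + 96*x^2 + 256*x + 256
which factors as (x + 4)^4. The eigenvalues (with algebraic multiplicities) are λ = -4 with multiplicity 4.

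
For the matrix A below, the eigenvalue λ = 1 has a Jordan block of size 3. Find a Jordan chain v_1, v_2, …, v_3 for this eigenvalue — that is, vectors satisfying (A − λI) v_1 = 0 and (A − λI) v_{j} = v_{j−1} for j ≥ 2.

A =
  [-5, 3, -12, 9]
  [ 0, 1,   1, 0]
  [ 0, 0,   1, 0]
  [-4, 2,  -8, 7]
A Jordan chain for λ = 1 of length 3:
v_1 = (3, 0, 0, 2)ᵀ
v_2 = (-12, 1, 0, -8)ᵀ
v_3 = (0, 0, 1, 0)ᵀ

Let N = A − (1)·I. We want v_3 with N^3 v_3 = 0 but N^2 v_3 ≠ 0; then v_{j-1} := N · v_j for j = 3, …, 2.

Pick v_3 = (0, 0, 1, 0)ᵀ.
Then v_2 = N · v_3 = (-12, 1, 0, -8)ᵀ.
Then v_1 = N · v_2 = (3, 0, 0, 2)ᵀ.

Sanity check: (A − (1)·I) v_1 = (0, 0, 0, 0)ᵀ = 0. ✓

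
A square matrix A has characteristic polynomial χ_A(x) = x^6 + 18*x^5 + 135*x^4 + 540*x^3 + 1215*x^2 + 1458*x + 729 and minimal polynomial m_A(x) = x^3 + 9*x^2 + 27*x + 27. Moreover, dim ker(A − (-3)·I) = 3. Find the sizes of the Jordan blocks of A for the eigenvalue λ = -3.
Block sizes for λ = -3: [3, 2, 1]

Step 1 — from the characteristic polynomial, algebraic multiplicity of λ = -3 is 6. From dim ker(A − (-3)·I) = 3, there are exactly 3 Jordan blocks for λ = -3.
Step 2 — from the minimal polynomial, the factor (x + 3)^3 tells us the largest block for λ = -3 has size 3.
Step 3 — with total size 6, 3 blocks, and largest block 3, the block sizes (in nonincreasing order) are [3, 2, 1].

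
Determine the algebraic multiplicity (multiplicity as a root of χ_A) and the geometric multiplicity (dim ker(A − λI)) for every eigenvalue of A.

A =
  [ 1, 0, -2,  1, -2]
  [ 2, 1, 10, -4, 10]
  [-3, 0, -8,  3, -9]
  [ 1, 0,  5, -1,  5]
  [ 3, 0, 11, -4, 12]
λ = 1: alg = 5, geom = 3

Step 1 — factor the characteristic polynomial to read off the algebraic multiplicities:
  χ_A(x) = (x - 1)^5

Step 2 — compute geometric multiplicities via the rank-nullity identity g(λ) = n − rank(A − λI):
  rank(A − (1)·I) = 2, so dim ker(A − (1)·I) = n − 2 = 3

Summary:
  λ = 1: algebraic multiplicity = 5, geometric multiplicity = 3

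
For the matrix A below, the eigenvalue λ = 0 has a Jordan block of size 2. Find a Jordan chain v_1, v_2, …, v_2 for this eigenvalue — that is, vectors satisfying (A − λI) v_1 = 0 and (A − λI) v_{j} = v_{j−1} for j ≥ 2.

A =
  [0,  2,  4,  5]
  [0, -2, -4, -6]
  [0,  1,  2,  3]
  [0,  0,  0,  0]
A Jordan chain for λ = 0 of length 2:
v_1 = (2, -2, 1, 0)ᵀ
v_2 = (0, 1, 0, 0)ᵀ

Let N = A − (0)·I. We want v_2 with N^2 v_2 = 0 but N^1 v_2 ≠ 0; then v_{j-1} := N · v_j for j = 2, …, 2.

Pick v_2 = (0, 1, 0, 0)ᵀ.
Then v_1 = N · v_2 = (2, -2, 1, 0)ᵀ.

Sanity check: (A − (0)·I) v_1 = (0, 0, 0, 0)ᵀ = 0. ✓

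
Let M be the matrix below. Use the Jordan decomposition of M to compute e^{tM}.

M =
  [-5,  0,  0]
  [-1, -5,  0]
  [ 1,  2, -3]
e^{tM} =
  [exp(-5*t), 0, 0]
  [-t*exp(-5*t), exp(-5*t), 0]
  [t*exp(-5*t), exp(-3*t) - exp(-5*t), exp(-3*t)]

Strategy: write M = P · J · P⁻¹ where J is a Jordan canonical form, so e^{tM} = P · e^{tJ} · P⁻¹, and e^{tJ} can be computed block-by-block.

M has Jordan form
J =
  [-5,  1,  0]
  [ 0, -5,  0]
  [ 0,  0, -3]
(up to reordering of blocks).

Per-block formulas:
  For a 2×2 Jordan block J_2(-5): exp(t · J_2(-5)) = e^(-5t)·(I + t·N), where N is the 2×2 nilpotent shift.
  For a 1×1 block at λ = -3: exp(t · [-3]) = [e^(-3t)].

After assembling e^{tJ} and conjugating by P, we get:

e^{tM} =
  [exp(-5*t), 0, 0]
  [-t*exp(-5*t), exp(-5*t), 0]
  [t*exp(-5*t), exp(-3*t) - exp(-5*t), exp(-3*t)]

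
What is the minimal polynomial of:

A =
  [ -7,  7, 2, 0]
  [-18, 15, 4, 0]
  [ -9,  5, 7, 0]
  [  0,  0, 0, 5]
x^3 - 15*x^2 + 75*x - 125

The characteristic polynomial is χ_A(x) = (x - 5)^4, so the eigenvalues are known. The minimal polynomial is
  m_A(x) = Π_λ (x − λ)^{k_λ}
where k_λ is the size of the *largest* Jordan block for λ (equivalently, the smallest k with (A − λI)^k v = 0 for every generalised eigenvector v of λ).

  λ = 5: largest Jordan block has size 3, contributing (x − 5)^3

So m_A(x) = (x - 5)^3 = x^3 - 15*x^2 + 75*x - 125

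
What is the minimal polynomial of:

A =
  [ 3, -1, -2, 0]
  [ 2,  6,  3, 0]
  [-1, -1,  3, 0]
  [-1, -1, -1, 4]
x^3 - 12*x^2 + 48*x - 64

The characteristic polynomial is χ_A(x) = (x - 4)^4, so the eigenvalues are known. The minimal polynomial is
  m_A(x) = Π_λ (x − λ)^{k_λ}
where k_λ is the size of the *largest* Jordan block for λ (equivalently, the smallest k with (A − λI)^k v = 0 for every generalised eigenvector v of λ).

  λ = 4: largest Jordan block has size 3, contributing (x − 4)^3

So m_A(x) = (x - 4)^3 = x^3 - 12*x^2 + 48*x - 64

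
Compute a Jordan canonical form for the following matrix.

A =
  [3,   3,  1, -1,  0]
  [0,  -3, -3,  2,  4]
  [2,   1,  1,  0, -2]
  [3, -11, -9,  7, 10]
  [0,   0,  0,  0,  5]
J_2(2) ⊕ J_2(2) ⊕ J_1(5)

The characteristic polynomial is
  det(x·I − A) = x^5 - 13*x^4 + 64*x^3 - 152*x^2 + 176*x - 80 = (x - 5)*(x - 2)^4

Eigenvalues and multiplicities (the geometric multiplicity of λ is n − rank(A − λI), which equals the number of Jordan blocks for λ):
  λ = 2: algebraic multiplicity = 4, geometric multiplicity = 2
  λ = 5: algebraic multiplicity = 1, geometric multiplicity = 1

Determining the block sizes for each eigenvalue:
  λ = 2: with am = 4 and gm = 2, the partition is not yet determined (e.g. several partitions of 4 into 2 parts exist). Let N = A − (2)·I. Computing rank(N^1) = 3, rank(N^2) = 1; the number of blocks of size ≥ j is rank(N^{j−1}) − rank(N^j), giving [2, 2]. So we have 2 block(s) of size 2 → block sizes [2, 2]
  λ = 5: one block (gm = 1), so the single block has size am = 1 → block sizes [1]

Assembling the blocks gives a Jordan form
J =
  [2, 1, 0, 0, 0]
  [0, 2, 0, 0, 0]
  [0, 0, 2, 1, 0]
  [0, 0, 0, 2, 0]
  [0, 0, 0, 0, 5]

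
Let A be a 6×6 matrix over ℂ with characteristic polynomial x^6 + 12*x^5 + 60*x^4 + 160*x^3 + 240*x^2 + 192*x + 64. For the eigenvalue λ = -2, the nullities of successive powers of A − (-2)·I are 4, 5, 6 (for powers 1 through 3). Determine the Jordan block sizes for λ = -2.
Block sizes for λ = -2: [3, 1, 1, 1]

From the dimensions of kernels of powers, the number of Jordan blocks of size at least j is d_j − d_{j−1} where d_j = dim ker(N^j) (with d_0 = 0). Computing the differences gives [4, 1, 1].
The number of blocks of size exactly k is (#blocks of size ≥ k) − (#blocks of size ≥ k + 1), so the partition is: 3 block(s) of size 1, 1 block(s) of size 3.
In nonincreasing order the block sizes are [3, 1, 1, 1].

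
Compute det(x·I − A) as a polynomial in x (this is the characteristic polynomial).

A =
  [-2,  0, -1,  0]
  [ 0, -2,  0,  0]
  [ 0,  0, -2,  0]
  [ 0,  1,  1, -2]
x^4 + 8*x^3 + 24*x^2 + 32*x + 16

Expanding det(x·I − A) (e.g. by cofactor expansion or by noting that A is similar to its Jordan form J, which has the same characteristic polynomial as A) gives
  χ_A(x) = x^4 + 8*x^3 + 24*x^2 + 32*x + 16
which factors as (x + 2)^4. The eigenvalues (with algebraic multiplicities) are λ = -2 with multiplicity 4.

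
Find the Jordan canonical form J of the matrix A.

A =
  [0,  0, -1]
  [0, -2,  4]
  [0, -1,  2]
J_3(0)

The characteristic polynomial is
  det(x·I − A) = x^3

Eigenvalues and multiplicities (the geometric multiplicity of λ is n − rank(A − λI), which equals the number of Jordan blocks for λ):
  λ = 0: algebraic multiplicity = 3, geometric multiplicity = 1

Determining the block sizes for each eigenvalue:
  λ = 0: one block (gm = 1), so the single block has size am = 3 → block sizes [3]

Assembling the blocks gives a Jordan form
J =
  [0, 1, 0]
  [0, 0, 1]
  [0, 0, 0]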